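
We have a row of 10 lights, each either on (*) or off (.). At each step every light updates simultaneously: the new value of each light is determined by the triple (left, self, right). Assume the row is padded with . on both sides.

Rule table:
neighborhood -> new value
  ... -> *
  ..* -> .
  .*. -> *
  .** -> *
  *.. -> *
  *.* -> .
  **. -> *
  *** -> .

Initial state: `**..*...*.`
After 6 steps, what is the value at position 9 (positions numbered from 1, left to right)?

*

***.***.**
*.*.*.*.**
*.*.*.*.**  (fixed point — unchanged through step 6)
position 9 holds *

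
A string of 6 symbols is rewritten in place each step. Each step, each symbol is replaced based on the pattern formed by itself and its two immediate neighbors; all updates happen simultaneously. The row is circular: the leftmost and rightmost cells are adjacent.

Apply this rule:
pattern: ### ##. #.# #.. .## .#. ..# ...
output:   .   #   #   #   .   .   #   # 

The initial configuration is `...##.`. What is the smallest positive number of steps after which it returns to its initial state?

12

###.##
..##..
##.###
.##...
#.####
##....
.#####
#....#
#####.
....##
####.#
...##.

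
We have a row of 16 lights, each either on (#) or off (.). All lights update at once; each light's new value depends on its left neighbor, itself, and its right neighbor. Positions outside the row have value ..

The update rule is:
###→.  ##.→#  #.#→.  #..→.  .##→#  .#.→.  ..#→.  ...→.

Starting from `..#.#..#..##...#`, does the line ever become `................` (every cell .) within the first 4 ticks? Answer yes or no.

tick 1: ..........##....
tick 2: ..........##....  (fixed point — unchanged through tick 4)
tick 4 is ..........##...., still not uniform .

no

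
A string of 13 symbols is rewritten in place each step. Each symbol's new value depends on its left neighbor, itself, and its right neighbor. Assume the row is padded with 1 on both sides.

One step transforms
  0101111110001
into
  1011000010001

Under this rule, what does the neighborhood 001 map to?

At position 11 the neighborhood is 001; the next row has 0 there.

0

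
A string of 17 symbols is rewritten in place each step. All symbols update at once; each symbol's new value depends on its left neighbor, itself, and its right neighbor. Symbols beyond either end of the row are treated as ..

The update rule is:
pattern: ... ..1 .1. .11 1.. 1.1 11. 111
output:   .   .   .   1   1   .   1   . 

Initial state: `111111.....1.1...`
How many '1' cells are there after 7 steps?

step 1: 1....11.......1..
step 2: .1...111.......1.
step 3: ..1..1.11.......1
step 4: ...1...111.......
step 5: ....1..1.11......
step 6: .....1...111.....
step 7: ......1..1.11....
count of 1: 4

4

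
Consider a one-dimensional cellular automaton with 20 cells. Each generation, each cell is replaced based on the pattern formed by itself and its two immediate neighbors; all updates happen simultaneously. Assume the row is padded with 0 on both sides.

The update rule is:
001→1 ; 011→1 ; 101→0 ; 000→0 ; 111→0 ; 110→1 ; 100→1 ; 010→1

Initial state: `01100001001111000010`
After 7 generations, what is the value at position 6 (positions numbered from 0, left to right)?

11110011111001100111
10011110001111111101
11110011011000000101
10011111011100001101
11110001010110011101
10011011010111110101
11111011010100010101
position 6 holds 1

1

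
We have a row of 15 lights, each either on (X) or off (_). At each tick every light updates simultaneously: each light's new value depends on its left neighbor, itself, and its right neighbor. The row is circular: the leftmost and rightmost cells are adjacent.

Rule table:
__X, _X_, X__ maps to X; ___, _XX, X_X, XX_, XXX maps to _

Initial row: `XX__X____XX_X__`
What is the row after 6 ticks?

______XX_____XX

__XXXX__X___XXX
XX____XXXX_X___
__X__X_____XX_X
XXXXXXX___X___X
_______X_XXX_X_
______XX_____XX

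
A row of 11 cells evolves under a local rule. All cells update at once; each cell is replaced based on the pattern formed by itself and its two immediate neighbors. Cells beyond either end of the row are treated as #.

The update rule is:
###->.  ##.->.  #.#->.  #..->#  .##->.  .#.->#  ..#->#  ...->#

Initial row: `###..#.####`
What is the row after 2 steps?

...###.....
###...#####

###...#####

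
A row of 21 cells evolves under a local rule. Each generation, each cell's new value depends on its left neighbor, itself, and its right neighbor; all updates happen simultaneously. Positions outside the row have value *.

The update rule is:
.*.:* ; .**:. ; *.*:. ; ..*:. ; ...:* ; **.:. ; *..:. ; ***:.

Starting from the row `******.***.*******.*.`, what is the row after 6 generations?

.*****************.*.

...................*.
.*****************.*.
...................*.  (repeats generation 1; period 2)
generation 6: .*****************.*.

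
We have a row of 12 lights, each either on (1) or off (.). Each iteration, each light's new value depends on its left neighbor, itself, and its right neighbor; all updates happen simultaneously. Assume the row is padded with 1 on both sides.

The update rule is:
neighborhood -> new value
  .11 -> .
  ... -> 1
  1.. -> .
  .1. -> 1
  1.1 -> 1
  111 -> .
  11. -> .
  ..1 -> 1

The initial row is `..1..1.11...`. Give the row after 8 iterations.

1..1..1.....

.11.111...11
1..1....11..
..11.111...1
.1..1....11.
11.11.111..1
..1..1....1.
.11.11.11111
1..1..1.....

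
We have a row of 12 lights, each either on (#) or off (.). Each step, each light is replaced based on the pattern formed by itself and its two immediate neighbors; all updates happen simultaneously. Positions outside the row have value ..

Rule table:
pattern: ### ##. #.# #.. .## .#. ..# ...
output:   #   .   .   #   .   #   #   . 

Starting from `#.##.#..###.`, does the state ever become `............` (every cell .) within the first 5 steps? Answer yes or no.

step 1: #....###.#.#
step 2: ##..#.#..#.#
step 3: ..###.####.#
step 4: .#.#...##..#
step 5: ##.##.#..###
step 5 is ##.##.#..###, still not uniform .

no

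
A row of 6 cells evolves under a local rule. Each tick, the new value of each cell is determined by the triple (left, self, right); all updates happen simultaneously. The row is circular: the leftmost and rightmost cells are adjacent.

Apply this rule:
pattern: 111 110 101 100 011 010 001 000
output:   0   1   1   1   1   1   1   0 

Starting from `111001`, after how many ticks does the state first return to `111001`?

2

001111
111001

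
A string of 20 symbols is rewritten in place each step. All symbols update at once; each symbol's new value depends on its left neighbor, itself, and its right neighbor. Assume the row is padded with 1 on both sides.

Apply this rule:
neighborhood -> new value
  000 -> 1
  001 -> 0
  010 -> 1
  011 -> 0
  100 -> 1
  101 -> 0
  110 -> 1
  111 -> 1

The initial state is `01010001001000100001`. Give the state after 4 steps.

00110010011001100110

step 1: 01011101101110111100
step 2: 01001100100110011110
step 3: 01100110110011001110
step 4: 00110010011001100110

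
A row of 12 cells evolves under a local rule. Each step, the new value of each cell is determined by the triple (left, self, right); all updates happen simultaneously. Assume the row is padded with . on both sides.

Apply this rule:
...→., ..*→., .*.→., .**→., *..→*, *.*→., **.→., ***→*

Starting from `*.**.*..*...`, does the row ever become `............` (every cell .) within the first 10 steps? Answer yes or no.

yes

......*..*..
.......*..*.
........*..*
.........*..
..........*.
...........*
............
all cells are . at step 7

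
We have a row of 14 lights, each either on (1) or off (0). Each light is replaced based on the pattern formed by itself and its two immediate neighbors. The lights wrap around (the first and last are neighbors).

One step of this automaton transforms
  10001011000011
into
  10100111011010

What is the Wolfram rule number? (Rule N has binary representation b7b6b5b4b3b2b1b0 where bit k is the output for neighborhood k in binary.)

105

position 13: 111 → 0  (bit 7 = 0)
position 0: 110 → 1  (bit 6 = 1)
position 5: 101 → 1  (bit 5 = 1)
position 1: 100 → 0  (bit 4 = 0)
position 6: 011 → 1  (bit 3 = 1)
position 4: 010 → 0  (bit 2 = 0)
position 3: 001 → 0  (bit 1 = 0)
position 2: 000 → 1  (bit 0 = 1)
bits b7..b0 = 01101001 = 105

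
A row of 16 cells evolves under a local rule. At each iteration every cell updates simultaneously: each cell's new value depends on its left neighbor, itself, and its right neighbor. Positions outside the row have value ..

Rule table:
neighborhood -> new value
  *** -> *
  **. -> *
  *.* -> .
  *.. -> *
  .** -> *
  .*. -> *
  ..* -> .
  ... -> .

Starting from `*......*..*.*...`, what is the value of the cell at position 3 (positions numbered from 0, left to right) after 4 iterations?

*

**.....**.*.**..
***....**.*.***.
****...**.*.****
*****..**.*.****
position 3 holds *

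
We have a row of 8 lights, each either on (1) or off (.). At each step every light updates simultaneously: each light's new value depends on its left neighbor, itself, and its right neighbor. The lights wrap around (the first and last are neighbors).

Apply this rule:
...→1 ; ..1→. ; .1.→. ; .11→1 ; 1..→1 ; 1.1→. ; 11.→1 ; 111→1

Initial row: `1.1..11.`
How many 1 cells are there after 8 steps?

7

step 1: ...1.11.
step 2: 11...111
step 3: 1111.111
step 4: 1111.111  (fixed point — unchanged through step 8)
count of 1: 7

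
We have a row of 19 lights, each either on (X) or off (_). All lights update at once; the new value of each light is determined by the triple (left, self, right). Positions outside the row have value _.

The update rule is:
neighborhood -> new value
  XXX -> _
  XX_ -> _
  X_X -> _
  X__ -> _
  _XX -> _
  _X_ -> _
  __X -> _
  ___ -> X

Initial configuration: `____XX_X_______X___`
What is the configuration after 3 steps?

XXX______XXXXX___XX

XXX______XXXXX___XX
____XXXX_______X___
XXX______XXXXX___XX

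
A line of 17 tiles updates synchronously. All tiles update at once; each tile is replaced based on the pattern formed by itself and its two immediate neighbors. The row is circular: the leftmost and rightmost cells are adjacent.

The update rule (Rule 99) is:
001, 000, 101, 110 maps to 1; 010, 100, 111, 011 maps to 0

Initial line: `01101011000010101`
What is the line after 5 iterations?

iteration 1: 10110101011101010
iteration 2: 01011010100110101
iteration 3: 10101101001011010
iteration 4: 01010110010101101
iteration 5: 10101010101010110

10101010101010110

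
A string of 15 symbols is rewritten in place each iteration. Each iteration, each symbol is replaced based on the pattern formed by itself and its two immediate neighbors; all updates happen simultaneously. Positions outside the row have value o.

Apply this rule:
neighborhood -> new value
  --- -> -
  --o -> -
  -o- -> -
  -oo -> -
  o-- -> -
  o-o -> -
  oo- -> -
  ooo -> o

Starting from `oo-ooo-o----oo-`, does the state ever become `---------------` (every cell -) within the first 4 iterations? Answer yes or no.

o---o----------
---------------
all cells are - at iteration 2

yes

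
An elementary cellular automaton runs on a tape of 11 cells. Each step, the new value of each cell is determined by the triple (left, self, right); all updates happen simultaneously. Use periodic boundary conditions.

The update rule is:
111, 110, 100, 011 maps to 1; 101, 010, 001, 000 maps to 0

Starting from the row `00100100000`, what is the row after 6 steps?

10000000100

00010010000
00001001000
00000100100
00000010010
00000001001
10000000100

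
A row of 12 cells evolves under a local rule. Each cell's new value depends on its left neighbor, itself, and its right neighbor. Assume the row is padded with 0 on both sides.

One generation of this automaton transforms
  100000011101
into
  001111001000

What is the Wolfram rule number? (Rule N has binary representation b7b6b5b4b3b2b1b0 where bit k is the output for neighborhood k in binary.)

129

position 8: 111 → 1  (bit 7 = 1)
position 9: 110 → 0  (bit 6 = 0)
position 10: 101 → 0  (bit 5 = 0)
position 1: 100 → 0  (bit 4 = 0)
position 7: 011 → 0  (bit 3 = 0)
position 0: 010 → 0  (bit 2 = 0)
position 6: 001 → 0  (bit 1 = 0)
position 2: 000 → 1  (bit 0 = 1)
bits b7..b0 = 10000001 = 129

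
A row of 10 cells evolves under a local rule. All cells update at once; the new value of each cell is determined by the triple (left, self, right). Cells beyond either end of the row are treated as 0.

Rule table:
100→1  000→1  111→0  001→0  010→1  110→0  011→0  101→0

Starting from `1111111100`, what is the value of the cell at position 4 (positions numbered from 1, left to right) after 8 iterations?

0000000011
1111111000
0000000111
1111110000
0000001111
1111100000
0000011111
1111000000
position 4 holds 1

1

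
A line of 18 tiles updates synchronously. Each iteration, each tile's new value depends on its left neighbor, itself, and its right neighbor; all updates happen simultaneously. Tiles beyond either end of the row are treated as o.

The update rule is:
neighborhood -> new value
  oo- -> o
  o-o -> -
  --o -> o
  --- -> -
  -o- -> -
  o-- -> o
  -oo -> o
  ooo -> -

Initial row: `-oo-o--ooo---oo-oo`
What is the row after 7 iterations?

-ooo--o--o-o----oo

-oo--ooo-oo-ooo-o-
-ooooo-o-oo-o-o---
-o---o---oo----o-o
--o-o-o-oooo--o--o
oo------o--ooo-ooo
-oo----o-ooo-o-o--
-ooo--o--o-o----oo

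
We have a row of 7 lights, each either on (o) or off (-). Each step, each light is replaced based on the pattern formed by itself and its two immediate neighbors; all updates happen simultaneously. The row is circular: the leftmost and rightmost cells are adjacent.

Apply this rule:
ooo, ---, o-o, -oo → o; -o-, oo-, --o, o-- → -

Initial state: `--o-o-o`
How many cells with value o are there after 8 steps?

step 1: ---o-o-
step 2: oo--o--
step 3: o------
step 4: --oooo-
step 5: o-ooo--
step 6: -ooo---
step 7: -oo--oo
step 8: oo---o-
count of o: 3

3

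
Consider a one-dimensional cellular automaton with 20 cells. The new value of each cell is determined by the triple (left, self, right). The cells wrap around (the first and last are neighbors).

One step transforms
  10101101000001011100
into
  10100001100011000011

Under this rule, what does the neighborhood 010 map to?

At position 0 the neighborhood is 010; the next row has 1 there.

1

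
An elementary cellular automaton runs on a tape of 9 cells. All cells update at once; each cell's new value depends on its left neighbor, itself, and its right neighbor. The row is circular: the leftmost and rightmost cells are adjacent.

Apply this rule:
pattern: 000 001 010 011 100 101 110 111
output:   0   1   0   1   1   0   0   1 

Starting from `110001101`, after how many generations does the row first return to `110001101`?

101011001
000010111
100100110
011011100
110011010
101110000
001101001
111000110
110101100
100001011
010010011
001101110
011001101
010111000
100110100
011100011
011010110
110000101
101001001
000110111
101100110
001011100
010011010
101110001
001101011
111000010
110100100
100011011
010110011
000101110
001001101
110111000
100110101
011100001
011010010
110001101

36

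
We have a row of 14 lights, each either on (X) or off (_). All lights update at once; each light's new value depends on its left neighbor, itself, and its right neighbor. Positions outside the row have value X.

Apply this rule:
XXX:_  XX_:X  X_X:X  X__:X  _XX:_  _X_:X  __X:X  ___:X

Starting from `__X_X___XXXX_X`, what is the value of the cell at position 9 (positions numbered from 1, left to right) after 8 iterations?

XXXXXXXX___XX_
_______XXXX_XX
XXXXXXX___XX__
______XXXX_XXX
XXXXXX___XX___
_____XXXX_XXXX
XXXXX___XX____
____XXXX_XXXXX
position 9 holds _

_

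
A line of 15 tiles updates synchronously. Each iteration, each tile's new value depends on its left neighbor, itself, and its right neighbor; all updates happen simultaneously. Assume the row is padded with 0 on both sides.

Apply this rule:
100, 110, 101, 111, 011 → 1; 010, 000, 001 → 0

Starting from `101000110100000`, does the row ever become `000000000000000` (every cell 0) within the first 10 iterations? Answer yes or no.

no

010100111010000
001010111101000
000101111110100
000011111111010
000011111111101
000011111111110
000011111111111
000011111111111  (fixed point — unchanged through iteration 10)
iteration 10 is 000011111111111, still not uniform 0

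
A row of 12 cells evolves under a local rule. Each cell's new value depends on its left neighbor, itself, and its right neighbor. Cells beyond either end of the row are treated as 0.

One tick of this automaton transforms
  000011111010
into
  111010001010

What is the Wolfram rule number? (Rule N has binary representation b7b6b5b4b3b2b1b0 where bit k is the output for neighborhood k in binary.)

77

position 5: 111 → 0  (bit 7 = 0)
position 8: 110 → 1  (bit 6 = 1)
position 9: 101 → 0  (bit 5 = 0)
position 11: 100 → 0  (bit 4 = 0)
position 4: 011 → 1  (bit 3 = 1)
position 10: 010 → 1  (bit 2 = 1)
position 3: 001 → 0  (bit 1 = 0)
position 0: 000 → 1  (bit 0 = 1)
bits b7..b0 = 01001101 = 77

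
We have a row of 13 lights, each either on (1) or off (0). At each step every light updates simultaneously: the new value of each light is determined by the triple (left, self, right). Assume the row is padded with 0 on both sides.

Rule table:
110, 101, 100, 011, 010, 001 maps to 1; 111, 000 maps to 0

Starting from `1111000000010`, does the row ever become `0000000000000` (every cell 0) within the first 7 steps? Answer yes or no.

1001100000111
1111110001101
1000011011111
1100111110001
1111100011011
1000110111111
1101111100001
step 7 is 1101111100001, still not uniform 0

no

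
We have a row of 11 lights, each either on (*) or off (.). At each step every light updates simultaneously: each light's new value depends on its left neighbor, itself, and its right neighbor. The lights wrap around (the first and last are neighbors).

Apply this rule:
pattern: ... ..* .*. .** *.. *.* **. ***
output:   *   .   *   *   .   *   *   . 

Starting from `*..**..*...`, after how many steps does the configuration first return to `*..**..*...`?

*..**..*.*.
*..**..****
*..**..*...

3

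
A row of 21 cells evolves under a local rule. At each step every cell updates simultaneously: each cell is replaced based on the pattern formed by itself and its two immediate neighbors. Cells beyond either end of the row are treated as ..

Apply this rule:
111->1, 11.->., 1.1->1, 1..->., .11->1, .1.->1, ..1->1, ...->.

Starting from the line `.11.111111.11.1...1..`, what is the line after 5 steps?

11.111111.11.11..11..
1.111111.11.11..11...
1111111.11.11..11....
111111.11.11..11.....
11111.11.11..11......

11111.11.11..11......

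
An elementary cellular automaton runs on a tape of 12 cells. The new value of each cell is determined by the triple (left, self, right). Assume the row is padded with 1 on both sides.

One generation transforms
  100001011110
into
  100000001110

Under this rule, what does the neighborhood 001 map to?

0

At position 4 the neighborhood is 001; the next row has 0 there.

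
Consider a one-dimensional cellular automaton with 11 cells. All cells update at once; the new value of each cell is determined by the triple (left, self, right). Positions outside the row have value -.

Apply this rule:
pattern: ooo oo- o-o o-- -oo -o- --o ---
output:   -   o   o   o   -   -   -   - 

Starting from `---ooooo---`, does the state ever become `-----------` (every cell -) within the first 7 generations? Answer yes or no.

-------oo--
--------oo-
---------oo
----------o
-----------
all cells are - at generation 5

yes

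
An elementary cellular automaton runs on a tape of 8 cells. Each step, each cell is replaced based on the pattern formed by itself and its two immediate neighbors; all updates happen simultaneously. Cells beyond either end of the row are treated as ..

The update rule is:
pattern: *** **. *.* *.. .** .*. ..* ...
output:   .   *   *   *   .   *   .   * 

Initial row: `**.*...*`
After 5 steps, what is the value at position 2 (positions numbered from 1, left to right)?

.*****.*
.....***
****...*
...***.*
**...***
position 2 holds *

*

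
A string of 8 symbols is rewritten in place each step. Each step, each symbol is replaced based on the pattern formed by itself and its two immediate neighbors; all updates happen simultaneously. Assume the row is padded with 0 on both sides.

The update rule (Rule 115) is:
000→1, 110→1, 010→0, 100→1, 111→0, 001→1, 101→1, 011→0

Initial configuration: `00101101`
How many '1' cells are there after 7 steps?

step 1: 11010110
step 2: 01101011
step 3: 10110101
step 4: 01011010
step 5: 10101101
step 6: 01010110
step 7: 10101011
count of 1: 5

5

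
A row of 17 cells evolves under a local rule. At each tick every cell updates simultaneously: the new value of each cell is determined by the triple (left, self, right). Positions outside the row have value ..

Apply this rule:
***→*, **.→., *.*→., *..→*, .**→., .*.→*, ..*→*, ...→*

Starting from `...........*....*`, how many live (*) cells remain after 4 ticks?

13

tick 1: *****************
tick 2: .***************.
tick 3: *.*************.*
tick 4: *..***********..*
count of *: 13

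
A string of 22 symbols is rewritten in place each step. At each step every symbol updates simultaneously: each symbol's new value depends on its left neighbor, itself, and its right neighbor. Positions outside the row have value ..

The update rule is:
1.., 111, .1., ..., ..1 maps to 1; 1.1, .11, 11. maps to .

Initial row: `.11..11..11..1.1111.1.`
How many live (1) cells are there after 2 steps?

1..11..11..111..11..11
111..11..11.1.11..11..
count of 1: 12

12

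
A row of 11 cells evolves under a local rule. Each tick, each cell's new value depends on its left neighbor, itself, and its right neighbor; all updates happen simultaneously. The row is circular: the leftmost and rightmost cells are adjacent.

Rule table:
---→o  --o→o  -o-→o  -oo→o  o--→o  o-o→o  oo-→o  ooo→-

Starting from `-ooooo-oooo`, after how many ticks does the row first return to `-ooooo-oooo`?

2

oo---ooo--o
-ooooo-oooo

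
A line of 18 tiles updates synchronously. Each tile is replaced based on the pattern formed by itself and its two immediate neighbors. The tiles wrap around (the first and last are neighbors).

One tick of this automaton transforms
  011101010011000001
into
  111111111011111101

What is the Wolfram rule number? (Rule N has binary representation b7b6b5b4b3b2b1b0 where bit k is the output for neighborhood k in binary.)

position 2: 111 → 1  (bit 7 = 1)
position 3: 110 → 1  (bit 6 = 1)
position 0: 101 → 1  (bit 5 = 1)
position 8: 100 → 1  (bit 4 = 1)
position 1: 011 → 1  (bit 3 = 1)
position 5: 010 → 1  (bit 2 = 1)
position 9: 001 → 0  (bit 1 = 0)
position 13: 000 → 1  (bit 0 = 1)
bits b7..b0 = 11111101 = 253

253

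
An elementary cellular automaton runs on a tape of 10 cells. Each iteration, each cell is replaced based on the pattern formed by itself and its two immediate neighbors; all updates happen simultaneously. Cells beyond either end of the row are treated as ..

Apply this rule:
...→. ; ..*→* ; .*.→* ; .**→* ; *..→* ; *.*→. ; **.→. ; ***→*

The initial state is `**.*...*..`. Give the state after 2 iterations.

*..**.***.
****..**.*

****..**.*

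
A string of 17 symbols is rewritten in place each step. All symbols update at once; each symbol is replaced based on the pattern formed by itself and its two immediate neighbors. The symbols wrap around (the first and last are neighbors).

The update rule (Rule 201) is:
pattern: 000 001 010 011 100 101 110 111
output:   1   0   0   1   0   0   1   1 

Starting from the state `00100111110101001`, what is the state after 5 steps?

00000111110000000
11110111110111111
11110111110111111  (fixed point — unchanged through step 5)

11110111110111111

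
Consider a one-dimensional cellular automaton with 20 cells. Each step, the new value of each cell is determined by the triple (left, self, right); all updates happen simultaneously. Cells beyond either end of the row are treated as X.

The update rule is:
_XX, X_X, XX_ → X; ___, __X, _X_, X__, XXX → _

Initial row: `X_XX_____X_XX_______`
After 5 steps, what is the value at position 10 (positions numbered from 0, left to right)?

_

XXXX______XXX_______
___X______X_X_______
___________X________
____________________
____________________
position 10 holds _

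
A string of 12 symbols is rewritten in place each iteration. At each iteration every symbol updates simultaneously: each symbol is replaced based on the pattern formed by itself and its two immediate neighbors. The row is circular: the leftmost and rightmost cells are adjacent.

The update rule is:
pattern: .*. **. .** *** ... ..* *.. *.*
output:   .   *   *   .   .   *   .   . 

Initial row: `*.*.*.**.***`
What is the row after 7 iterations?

**.*..*.....

*.....**.*..
.....***...*
....**.*..*.
...***...*..
..**.*..*...
.***...*....
**.*..*.....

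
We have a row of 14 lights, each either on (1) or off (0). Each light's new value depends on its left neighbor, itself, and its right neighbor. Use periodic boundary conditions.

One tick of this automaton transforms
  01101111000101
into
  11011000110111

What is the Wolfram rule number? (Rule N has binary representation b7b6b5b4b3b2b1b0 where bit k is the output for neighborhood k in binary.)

position 5: 111 → 0  (bit 7 = 0)
position 2: 110 → 0  (bit 6 = 0)
position 0: 101 → 1  (bit 5 = 1)
position 8: 100 → 1  (bit 4 = 1)
position 1: 011 → 1  (bit 3 = 1)
position 11: 010 → 1  (bit 2 = 1)
position 10: 001 → 0  (bit 1 = 0)
position 9: 000 → 1  (bit 0 = 1)
bits b7..b0 = 00111101 = 61

61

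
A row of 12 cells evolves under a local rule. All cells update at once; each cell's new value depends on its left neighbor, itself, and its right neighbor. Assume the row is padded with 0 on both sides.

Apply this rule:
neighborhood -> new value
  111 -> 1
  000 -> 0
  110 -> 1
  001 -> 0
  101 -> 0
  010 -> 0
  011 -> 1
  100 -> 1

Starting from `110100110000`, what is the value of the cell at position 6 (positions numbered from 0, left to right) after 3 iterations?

110010111000
111000111100
111100111110
position 6 holds 1

1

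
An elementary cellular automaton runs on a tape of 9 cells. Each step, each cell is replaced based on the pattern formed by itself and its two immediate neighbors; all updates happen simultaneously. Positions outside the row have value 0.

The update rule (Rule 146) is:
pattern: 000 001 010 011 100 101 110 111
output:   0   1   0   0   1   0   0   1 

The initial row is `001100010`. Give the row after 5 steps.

001000100

step 1: 010010101
step 2: 101100000
step 3: 000010000
step 4: 000101000
step 5: 001000100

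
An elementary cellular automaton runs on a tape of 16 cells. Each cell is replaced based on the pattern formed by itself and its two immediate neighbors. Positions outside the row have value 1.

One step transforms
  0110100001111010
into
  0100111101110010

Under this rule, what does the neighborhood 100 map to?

At position 5 the neighborhood is 100; the next row has 1 there.

1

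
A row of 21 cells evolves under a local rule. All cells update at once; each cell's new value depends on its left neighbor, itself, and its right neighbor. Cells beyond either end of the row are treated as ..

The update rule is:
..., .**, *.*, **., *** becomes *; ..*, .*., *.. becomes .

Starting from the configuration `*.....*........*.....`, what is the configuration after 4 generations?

.********************

..***...******...****
*.***.*.******.*.****
.*****.********.*****
.********************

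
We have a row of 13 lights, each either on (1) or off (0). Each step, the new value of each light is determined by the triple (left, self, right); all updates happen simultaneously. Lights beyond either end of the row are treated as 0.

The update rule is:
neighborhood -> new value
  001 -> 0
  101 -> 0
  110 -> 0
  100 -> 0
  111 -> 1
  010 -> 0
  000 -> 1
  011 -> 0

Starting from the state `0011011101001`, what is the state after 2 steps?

0011100011111

1000001000000
0011100011111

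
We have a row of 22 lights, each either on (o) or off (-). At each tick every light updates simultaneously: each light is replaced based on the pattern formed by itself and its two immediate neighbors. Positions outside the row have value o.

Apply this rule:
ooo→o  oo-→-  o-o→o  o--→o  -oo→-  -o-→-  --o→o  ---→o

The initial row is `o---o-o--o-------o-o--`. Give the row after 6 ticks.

o-o-o-o--o-o-o-o-o-o-o

-ooo-o-oo-ooooooo-o-oo
o-o-o-o--o-ooooo-o-o-o
-o-o-o-oo-o-ooo-o-o-o-
o-o-o-o--o-o-o-o-o-o-o
-o-o-o-oo-o-o-o-o-o-o-
o-o-o-o--o-o-o-o-o-o-o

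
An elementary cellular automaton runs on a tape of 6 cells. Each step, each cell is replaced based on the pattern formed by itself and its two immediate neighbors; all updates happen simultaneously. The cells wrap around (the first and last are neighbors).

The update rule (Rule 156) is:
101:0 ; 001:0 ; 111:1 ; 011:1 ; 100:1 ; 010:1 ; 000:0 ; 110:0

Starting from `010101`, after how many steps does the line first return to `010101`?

1

010101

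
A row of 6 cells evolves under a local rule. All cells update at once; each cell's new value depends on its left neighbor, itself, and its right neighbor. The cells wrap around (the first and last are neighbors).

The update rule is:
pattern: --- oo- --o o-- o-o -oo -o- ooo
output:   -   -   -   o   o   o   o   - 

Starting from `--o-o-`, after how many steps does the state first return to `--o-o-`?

6

--oooo
o-o---
oooo--
o---o-
oo--oo
--o-o-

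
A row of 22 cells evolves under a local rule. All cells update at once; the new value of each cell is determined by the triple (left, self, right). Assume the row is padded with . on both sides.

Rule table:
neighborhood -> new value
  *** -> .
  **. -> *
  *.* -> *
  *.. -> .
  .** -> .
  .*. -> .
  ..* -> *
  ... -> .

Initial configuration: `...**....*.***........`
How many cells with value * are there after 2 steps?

5

step 1: ..*.*...*.*..*........
step 2: .*.*...*.*..*.........
count of *: 5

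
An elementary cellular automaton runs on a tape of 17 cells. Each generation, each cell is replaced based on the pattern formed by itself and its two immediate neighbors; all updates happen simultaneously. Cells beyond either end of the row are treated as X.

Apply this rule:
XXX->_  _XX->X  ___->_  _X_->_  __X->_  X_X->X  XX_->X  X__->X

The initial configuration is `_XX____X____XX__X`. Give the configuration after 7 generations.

____XX_XXX__X__XX

generation 1: XXXX____X___XXX_X
generation 2: ___XX____X__X_XXX
generation 3: X__XXX____X__XX__
generation 4: XX_X_XX____X_XXX_
generation 5: _XX_XXXX____XX_XX
generation 6: XXXXX__XX___XXXX_
generation 7: ____XX_XXX__X__XX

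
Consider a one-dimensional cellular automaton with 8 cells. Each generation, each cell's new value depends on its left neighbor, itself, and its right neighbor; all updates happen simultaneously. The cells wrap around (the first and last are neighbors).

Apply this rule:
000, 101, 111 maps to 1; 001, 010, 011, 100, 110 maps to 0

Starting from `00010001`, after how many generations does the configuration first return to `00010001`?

2

01000100
00010001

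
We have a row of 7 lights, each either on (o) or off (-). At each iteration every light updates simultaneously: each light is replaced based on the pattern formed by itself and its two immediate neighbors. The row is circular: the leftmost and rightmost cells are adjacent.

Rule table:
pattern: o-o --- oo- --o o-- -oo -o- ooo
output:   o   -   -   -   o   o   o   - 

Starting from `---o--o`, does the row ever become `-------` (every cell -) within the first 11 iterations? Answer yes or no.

o--oo-o
-o-o-oo
oooooo-
o-----o
-o----o
ooo---o
---o--o  (repeats iteration 0; period 7)
iteration 11: o-----o
iteration 11 is o-----o, still not uniform -

no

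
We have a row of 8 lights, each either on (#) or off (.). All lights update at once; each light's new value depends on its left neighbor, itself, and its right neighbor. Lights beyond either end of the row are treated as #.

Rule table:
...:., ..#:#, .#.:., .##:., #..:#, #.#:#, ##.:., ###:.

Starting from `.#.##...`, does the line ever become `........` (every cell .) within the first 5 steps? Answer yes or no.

#.#..#.#
.#.##.#.
#.#..#.#  (repeats step 1; period 2)
step 5: #.#..#.#
step 5 is #.#..#.#, still not uniform .

no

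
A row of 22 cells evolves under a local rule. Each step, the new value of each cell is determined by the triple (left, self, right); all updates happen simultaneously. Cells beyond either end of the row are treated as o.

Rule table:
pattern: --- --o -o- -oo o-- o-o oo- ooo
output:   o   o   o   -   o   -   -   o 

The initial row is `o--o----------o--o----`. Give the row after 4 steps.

-ooooooooooooooooooooo
--oooooooooooooooooooo
oo-ooooooooooooooooooo
o---oooooooooooooooooo

o---oooooooooooooooooo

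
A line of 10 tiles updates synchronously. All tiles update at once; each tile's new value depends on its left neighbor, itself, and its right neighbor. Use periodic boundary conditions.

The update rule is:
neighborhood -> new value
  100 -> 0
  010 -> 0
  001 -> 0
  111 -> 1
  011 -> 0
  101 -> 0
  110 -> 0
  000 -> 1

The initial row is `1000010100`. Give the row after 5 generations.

1111110000

0011000000
1000011111
0011001111
0000000110
1111110000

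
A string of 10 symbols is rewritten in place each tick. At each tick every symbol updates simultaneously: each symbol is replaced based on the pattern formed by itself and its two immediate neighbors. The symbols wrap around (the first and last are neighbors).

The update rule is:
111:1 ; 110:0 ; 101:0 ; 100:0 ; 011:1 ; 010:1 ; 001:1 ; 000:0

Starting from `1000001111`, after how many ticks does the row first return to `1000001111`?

tick 1: 0000011111
tick 2: 0000111110
tick 3: 0001111100
tick 4: 0011111000
tick 5: 0111110000
tick 6: 1111100000
tick 7: 1111000001
tick 8: 1110000011
tick 9: 1100000111
tick 10: 1000001111

10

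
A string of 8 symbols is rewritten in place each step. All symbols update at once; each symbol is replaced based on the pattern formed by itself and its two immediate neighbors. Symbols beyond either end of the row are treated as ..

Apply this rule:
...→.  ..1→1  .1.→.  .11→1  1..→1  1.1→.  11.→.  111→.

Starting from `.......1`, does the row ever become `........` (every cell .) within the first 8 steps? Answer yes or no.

step 1: ......1.
step 2: .....1.1
step 3: ....1...
step 4: ...1.1..
step 5: ..1...1.
step 6: .1.1.1.1
step 7: 1.......
step 8: .1......
step 8 is .1......, still not uniform .

no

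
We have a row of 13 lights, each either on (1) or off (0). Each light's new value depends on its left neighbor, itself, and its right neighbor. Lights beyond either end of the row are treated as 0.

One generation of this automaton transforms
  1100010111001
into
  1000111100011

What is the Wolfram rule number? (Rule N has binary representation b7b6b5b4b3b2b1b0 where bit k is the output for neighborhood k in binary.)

46

position 8: 111 → 0  (bit 7 = 0)
position 1: 110 → 0  (bit 6 = 0)
position 6: 101 → 1  (bit 5 = 1)
position 2: 100 → 0  (bit 4 = 0)
position 0: 011 → 1  (bit 3 = 1)
position 5: 010 → 1  (bit 2 = 1)
position 4: 001 → 1  (bit 1 = 1)
position 3: 000 → 0  (bit 0 = 0)
bits b7..b0 = 00101110 = 46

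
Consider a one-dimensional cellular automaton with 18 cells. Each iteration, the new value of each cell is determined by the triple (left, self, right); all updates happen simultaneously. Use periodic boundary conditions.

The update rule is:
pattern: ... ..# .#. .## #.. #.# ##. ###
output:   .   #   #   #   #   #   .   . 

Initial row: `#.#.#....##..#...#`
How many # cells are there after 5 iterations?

8

iteration 1: .#####..##.####.##
iteration 2: ##....###.##...##.
iteration 3: #.#..##..##.#.##.#
iteration 4: .#####.###.####.##
iteration 5: ##....##..##...##.
count of #: 8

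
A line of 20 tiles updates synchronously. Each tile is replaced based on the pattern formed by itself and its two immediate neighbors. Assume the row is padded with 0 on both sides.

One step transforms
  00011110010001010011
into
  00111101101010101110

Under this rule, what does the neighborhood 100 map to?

1

At position 7 the neighborhood is 100; the next row has 1 there.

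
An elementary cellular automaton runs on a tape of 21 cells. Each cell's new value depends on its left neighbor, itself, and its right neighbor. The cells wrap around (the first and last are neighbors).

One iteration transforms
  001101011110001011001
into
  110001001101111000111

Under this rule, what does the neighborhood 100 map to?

At position 0 the neighborhood is 100; the next row has 1 there.

1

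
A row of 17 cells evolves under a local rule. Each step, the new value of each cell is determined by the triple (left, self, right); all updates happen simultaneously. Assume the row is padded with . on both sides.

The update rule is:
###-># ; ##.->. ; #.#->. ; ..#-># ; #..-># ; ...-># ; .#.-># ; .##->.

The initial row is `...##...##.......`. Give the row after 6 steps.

....######.##.##.

###..###..#######
.#.##.#.##.#####.
##....#.....###.#
..##########.#..#
##.########..####
....######.##.##.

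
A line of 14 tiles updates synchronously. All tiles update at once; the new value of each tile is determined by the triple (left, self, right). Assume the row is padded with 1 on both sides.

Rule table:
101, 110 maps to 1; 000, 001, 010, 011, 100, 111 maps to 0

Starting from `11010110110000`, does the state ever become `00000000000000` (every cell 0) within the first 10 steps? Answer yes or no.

no

01101011010000
10110101100000
11011010100000
01101101000000
10110110000000
11011010000000
01101100000000
10110100000000
11011000000000
01101000000000
step 10 is 01101000000000, still not uniform 0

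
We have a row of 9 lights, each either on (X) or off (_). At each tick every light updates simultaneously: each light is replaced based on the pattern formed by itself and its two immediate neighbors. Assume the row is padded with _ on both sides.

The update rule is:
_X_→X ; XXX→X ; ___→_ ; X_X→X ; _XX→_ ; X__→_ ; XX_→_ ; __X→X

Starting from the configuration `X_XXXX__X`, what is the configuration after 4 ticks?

X___X____

tick 1: XX_XX__XX
tick 2: __X___X__
tick 3: _XX__XX__
tick 4: X___X____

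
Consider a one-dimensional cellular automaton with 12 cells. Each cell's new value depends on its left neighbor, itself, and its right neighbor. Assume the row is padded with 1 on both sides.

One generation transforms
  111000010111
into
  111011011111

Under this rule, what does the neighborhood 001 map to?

At position 6 the neighborhood is 001; the next row has 0 there.

0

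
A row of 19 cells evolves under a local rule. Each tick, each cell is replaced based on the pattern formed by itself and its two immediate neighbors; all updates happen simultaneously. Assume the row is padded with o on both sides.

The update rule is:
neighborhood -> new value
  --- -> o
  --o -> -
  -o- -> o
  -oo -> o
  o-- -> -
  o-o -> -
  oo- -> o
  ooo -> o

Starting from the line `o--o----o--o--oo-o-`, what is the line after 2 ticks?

o--o-oo-o--o--oo-o-

tick 1: o--o-oo-o--o--oo-o-
tick 2: o--o-oo-o--o--oo-o-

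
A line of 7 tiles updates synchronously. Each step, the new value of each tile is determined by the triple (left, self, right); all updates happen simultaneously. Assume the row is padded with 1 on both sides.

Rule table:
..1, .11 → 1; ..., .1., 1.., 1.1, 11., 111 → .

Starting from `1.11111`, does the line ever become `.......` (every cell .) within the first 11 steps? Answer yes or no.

step 1: ..1....
step 2: .1....1
step 3: .....11
step 4: ....11.
step 5: ...11..
step 6: ..11..1
step 7: .11..11
step 8: .1..11.
step 9: ...11..  (repeats step 5; period 4)
step 11: .11..11
step 11 is .11..11, still not uniform .

no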